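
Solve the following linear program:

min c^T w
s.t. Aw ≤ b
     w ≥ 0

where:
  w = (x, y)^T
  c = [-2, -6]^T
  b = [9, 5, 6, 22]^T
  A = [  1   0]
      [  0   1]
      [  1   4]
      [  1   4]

Evaluate the objective at each vertex of the feasible region:
  z(0, 0) = 0
  z(6, 0) = -12  ←
  z(0, 1.5) = -9
The minimum is at x = 6, y = 0.

x = 6, y = 0, z = -12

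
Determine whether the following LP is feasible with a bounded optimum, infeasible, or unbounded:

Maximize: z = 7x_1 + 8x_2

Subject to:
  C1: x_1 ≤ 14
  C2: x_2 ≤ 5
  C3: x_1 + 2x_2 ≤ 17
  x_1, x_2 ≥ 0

Feasible with a bounded optimal solution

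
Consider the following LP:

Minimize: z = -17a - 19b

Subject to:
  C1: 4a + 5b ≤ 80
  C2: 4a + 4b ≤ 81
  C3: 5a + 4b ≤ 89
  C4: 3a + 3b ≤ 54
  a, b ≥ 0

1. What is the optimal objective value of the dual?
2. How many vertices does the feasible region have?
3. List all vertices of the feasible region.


1. -322
2. 5
3. (0, 0), (17.8, 0), (17, 1), (10, 8), (0, 16)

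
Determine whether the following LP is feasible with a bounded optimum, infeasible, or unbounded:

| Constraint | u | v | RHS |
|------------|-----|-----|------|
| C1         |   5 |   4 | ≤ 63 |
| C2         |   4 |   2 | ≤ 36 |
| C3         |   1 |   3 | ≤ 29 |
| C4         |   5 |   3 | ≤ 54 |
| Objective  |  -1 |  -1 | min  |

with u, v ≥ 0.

Feasible with a bounded optimal solution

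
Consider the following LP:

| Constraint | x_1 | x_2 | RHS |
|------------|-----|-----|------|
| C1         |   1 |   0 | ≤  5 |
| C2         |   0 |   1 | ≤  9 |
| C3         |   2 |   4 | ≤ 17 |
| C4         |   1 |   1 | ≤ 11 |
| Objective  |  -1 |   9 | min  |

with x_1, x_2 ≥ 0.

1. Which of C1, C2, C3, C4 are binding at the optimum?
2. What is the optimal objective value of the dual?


1. C1
2. -5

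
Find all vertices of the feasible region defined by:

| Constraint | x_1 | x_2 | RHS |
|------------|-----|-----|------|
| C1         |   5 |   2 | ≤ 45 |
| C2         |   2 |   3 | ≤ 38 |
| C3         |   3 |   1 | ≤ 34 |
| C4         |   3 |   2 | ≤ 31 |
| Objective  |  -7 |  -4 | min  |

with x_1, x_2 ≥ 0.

(0, 0), (9, 0), (7, 5), (3.4, 10.4), (0, 12.67)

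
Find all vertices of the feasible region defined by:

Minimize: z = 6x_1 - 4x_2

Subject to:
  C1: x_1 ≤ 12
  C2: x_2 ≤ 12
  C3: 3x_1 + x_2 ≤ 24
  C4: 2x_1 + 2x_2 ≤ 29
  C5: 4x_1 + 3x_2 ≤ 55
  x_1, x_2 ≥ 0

(0, 0), (8, 0), (4.75, 9.75), (2.5, 12), (0, 12)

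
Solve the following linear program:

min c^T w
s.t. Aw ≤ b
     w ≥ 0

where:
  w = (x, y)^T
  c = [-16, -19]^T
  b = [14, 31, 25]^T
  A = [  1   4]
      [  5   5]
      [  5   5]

Evaluate the objective at each vertex of the feasible region:
  z(0, 0) = 0
  z(5, 0) = -80
  z(2, 3) = -89  ←
  z(0, 3.5) = -66.5
The minimum is at x = 2, y = 3.

x = 2, y = 3, z = -89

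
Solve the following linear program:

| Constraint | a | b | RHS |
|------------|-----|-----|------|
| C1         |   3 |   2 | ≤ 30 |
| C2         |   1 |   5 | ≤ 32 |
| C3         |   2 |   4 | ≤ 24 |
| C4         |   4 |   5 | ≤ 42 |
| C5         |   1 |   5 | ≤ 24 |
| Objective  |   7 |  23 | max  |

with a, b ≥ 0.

Evaluate the objective at each vertex of the feasible region:
  z(0, 0) = 0
  z(10, 0) = 70
  z(9.429, 0.8571) = 85.71
  z(8, 2) = 102
  z(4, 4) = 120  ←
  z(0, 4.8) = 110.4
The maximum is at a = 4, b = 4.

a = 4, b = 4, z = 120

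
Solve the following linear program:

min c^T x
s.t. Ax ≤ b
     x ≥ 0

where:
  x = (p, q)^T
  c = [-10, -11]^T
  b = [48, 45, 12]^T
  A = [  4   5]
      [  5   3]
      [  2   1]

Evaluate the objective at each vertex of the feasible region:
  z(0, 0) = 0
  z(6, 0) = -60
  z(2, 8) = -108  ←
  z(0, 9.6) = -105.6
The minimum is at p = 2, q = 8.

p = 2, q = 8, z = -108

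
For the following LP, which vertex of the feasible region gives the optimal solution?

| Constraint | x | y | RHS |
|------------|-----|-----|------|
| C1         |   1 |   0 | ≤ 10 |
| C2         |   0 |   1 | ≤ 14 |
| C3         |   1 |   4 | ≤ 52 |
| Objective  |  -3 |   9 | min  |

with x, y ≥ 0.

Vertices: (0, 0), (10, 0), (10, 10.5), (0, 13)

Evaluate the objective at each vertex of the feasible region:
  z(0, 0) = 0
  z(10, 0) = -30  ←
  z(10, 10.5) = 64.5
  z(0, 13) = 117
The minimum is at x = 10, y = 0.

(10, 0)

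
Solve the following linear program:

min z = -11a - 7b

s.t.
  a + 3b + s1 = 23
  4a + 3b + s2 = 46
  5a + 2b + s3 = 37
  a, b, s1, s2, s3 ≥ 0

Evaluate the objective at each vertex of the feasible region:
  z(0, 0) = 0
  z(7.4, 0) = -81.4
  z(5, 6) = -97  ←
  z(0, 7.667) = -53.67
The minimum is at a = 5, b = 6.

a = 5, b = 6, z = -97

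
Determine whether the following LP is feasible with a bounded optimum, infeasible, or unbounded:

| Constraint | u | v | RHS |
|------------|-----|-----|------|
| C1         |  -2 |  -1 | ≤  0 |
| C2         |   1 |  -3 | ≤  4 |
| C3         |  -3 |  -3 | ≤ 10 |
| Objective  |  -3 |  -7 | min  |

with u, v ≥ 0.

Unbounded (objective can decrease without bound)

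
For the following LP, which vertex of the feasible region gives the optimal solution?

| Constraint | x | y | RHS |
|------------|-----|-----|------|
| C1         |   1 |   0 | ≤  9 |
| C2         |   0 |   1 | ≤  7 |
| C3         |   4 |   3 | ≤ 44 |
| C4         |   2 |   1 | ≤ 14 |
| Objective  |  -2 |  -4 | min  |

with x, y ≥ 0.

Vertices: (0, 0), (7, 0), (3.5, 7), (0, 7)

Evaluate the objective at each vertex of the feasible region:
  z(0, 0) = 0
  z(7, 0) = -14
  z(3.5, 7) = -35  ←
  z(0, 7) = -28
The minimum is at x = 3.5, y = 7.

(3.5, 7)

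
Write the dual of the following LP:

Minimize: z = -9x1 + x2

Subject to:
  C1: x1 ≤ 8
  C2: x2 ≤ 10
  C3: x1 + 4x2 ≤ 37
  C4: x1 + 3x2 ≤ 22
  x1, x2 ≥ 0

Primal min cᵀx s.t. Ax ≤ b, x ≥ 0  →  Dual max −bᵀy s.t. Aᵀy ≥ −c, y ≥ 0.

Maximize: z = -8y1 - 10y2 - 37y3 - 22y4

Subject to:
  y1 + y3 + y4 ≥ 9
  y2 + 4y3 + 3y4 ≥ -1
  y1, y2, y3, y4 ≥ 0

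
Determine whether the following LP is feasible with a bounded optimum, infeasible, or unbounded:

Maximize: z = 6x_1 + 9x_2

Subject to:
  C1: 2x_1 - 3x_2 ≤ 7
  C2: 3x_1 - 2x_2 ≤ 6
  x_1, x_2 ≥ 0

Unbounded (objective can increase without bound)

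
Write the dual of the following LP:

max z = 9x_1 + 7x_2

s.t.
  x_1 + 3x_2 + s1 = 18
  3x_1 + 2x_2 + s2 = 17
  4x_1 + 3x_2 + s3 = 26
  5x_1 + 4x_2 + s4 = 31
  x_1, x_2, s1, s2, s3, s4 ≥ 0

Primal max cᵀx s.t. Ax ≤ b, x ≥ 0  →  Dual min bᵀy s.t. Aᵀy ≥ c, y ≥ 0.

Minimize: z = 18y1 + 17y2 + 26y3 + 31y4

Subject to:
  y1 + 3y2 + 4y3 + 5y4 ≥ 9
  3y1 + 2y2 + 3y3 + 4y4 ≥ 7
  y1, y2, y3, y4 ≥ 0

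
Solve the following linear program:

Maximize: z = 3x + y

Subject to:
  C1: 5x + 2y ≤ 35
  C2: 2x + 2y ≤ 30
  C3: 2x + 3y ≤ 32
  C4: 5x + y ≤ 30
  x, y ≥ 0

Evaluate the objective at each vertex of the feasible region:
  z(0, 0) = 0
  z(6, 0) = 18
  z(5, 5) = 20  ←
  z(3.727, 8.182) = 19.36
  z(0, 10.67) = 10.67
The maximum is at x = 5, y = 5.

x = 5, y = 5, z = 20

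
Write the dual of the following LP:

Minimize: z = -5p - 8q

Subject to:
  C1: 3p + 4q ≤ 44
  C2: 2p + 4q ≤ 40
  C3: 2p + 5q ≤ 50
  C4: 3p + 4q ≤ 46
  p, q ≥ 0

Primal min cᵀx s.t. Ax ≤ b, x ≥ 0  →  Dual max −bᵀy s.t. Aᵀy ≥ −c, y ≥ 0.

Maximize: z = -44y1 - 40y2 - 50y3 - 46y4

Subject to:
  3y1 + 2y2 + 2y3 + 3y4 ≥ 5
  4y1 + 4y2 + 5y3 + 4y4 ≥ 8
  y1, y2, y3, y4 ≥ 0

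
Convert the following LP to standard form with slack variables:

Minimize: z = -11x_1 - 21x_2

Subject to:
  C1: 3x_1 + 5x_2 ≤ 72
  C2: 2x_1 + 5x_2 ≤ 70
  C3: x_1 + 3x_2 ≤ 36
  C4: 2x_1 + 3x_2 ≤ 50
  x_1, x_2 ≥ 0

min z = -11x_1 - 21x_2

s.t.
  3x_1 + 5x_2 + s1 = 72
  2x_1 + 5x_2 + s2 = 70
  x_1 + 3x_2 + s3 = 36
  2x_1 + 3x_2 + s4 = 50
  x_1, x_2, s1, s2, s3, s4 ≥ 0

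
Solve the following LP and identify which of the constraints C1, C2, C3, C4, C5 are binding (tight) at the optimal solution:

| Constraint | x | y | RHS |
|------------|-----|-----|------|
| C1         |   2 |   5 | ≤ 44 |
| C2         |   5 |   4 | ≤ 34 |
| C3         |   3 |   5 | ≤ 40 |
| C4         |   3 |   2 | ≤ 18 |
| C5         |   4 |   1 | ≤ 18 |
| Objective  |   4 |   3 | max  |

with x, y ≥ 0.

At x = 2, y = 6, compute slack b - a·x for each constraint:
  C1: 44 − 34 = 10  (slack)
  C2: 34 − 34 = 0  (binding)
  C3: 40 − 36 = 4  (slack)
  C4: 18 − 18 = 0  (binding)
  C5: 18 − 14 = 4  (slack)

Optimal: x = 2, y = 6
Binding: C2, C4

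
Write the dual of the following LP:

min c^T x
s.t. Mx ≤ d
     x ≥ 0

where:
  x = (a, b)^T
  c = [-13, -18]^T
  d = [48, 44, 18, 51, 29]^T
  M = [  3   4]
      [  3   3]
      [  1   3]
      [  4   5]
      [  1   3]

Primal min cᵀx s.t. Ax ≤ b, x ≥ 0  →  Dual max −bᵀy s.t. Aᵀy ≥ −c, y ≥ 0.

Maximize: z = -48y1 - 44y2 - 18y3 - 51y4 - 29y5

Subject to:
  3y1 + 3y2 + y3 + 4y4 + y5 ≥ 13
  4y1 + 3y2 + 3y3 + 5y4 + 3y5 ≥ 18
  y1, y2, y3, y4, y5 ≥ 0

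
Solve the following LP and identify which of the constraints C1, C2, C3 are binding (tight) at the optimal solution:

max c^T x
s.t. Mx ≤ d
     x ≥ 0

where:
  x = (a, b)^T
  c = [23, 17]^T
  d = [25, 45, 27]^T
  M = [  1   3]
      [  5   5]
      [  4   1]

At a = 6, b = 3, compute slack b - a·x for each constraint:
  C1: 25 − 15 = 10  (slack)
  C2: 45 − 45 = 0  (binding)
  C3: 27 − 27 = 0  (binding)

Optimal: a = 6, b = 3
Binding: C2, C3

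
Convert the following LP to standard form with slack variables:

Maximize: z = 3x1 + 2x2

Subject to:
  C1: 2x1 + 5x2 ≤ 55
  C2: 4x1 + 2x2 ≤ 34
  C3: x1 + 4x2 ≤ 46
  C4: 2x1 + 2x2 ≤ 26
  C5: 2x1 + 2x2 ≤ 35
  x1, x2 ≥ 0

max z = 3x1 + 2x2

s.t.
  2x1 + 5x2 + s1 = 55
  4x1 + 2x2 + s2 = 34
  x1 + 4x2 + s3 = 46
  2x1 + 2x2 + s4 = 26
  2x1 + 2x2 + s5 = 35
  x1, x2, s1, s2, s3, s4, s5 ≥ 0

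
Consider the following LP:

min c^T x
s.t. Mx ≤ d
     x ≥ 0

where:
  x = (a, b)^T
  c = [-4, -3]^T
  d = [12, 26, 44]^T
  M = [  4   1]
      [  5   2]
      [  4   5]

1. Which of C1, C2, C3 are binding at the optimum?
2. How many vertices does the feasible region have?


1. C1, C3
2. 4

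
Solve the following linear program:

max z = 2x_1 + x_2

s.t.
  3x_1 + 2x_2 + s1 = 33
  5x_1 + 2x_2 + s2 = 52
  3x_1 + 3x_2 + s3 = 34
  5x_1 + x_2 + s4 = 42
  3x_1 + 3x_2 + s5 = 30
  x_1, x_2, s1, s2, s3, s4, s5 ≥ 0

Evaluate the objective at each vertex of the feasible region:
  z(0, 0) = 0
  z(8.4, 0) = 16.8
  z(8, 2) = 18  ←
  z(0, 10) = 10
The maximum is at x_1 = 8, x_2 = 2.

x_1 = 8, x_2 = 2, z = 18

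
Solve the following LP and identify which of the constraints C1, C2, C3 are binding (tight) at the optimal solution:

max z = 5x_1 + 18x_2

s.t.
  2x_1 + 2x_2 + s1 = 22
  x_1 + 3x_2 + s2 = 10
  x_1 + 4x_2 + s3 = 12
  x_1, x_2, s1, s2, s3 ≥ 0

At x_1 = 4, x_2 = 2, compute slack b - a·x for each constraint:
  C1: 22 − 12 = 10  (slack)
  C2: 10 − 10 = 0  (binding)
  C3: 12 − 12 = 0  (binding)

Optimal: x_1 = 4, x_2 = 2
Binding: C2, C3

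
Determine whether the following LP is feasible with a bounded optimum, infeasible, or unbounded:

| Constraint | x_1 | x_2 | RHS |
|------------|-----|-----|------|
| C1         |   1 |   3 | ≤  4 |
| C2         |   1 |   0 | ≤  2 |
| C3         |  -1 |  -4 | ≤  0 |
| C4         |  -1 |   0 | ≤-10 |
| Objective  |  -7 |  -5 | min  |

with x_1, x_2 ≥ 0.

Infeasible (no feasible solution exists)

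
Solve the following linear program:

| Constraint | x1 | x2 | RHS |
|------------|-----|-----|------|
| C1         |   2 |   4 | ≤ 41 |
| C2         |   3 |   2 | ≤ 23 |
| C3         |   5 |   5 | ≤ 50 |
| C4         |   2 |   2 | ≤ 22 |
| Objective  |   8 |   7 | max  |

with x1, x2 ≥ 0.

Evaluate the objective at each vertex of the feasible region:
  z(0, 0) = 0
  z(7.667, 0) = 61.33
  z(3, 7) = 73  ←
  z(0, 10) = 70
The maximum is at x1 = 3, x2 = 7.

x1 = 3, x2 = 7, z = 73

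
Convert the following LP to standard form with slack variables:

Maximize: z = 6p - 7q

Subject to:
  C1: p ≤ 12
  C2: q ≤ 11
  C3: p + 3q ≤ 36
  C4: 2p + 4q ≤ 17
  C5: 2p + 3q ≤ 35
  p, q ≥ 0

max z = 6p - 7q

s.t.
  p + s1 = 12
  q + s2 = 11
  p + 3q + s3 = 36
  2p + 4q + s4 = 17
  2p + 3q + s5 = 35
  p, q, s1, s2, s3, s4, s5 ≥ 0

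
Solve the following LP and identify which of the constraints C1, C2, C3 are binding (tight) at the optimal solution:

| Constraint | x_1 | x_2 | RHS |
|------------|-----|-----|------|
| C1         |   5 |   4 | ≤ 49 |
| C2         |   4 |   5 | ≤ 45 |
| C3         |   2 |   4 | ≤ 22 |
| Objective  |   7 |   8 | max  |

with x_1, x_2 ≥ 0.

At x_1 = 9, x_2 = 1, compute slack b - a·x for each constraint:
  C1: 49 − 49 = 0  (binding)
  C2: 45 − 41 = 4  (slack)
  C3: 22 − 22 = 0  (binding)

Optimal: x_1 = 9, x_2 = 1
Binding: C1, C3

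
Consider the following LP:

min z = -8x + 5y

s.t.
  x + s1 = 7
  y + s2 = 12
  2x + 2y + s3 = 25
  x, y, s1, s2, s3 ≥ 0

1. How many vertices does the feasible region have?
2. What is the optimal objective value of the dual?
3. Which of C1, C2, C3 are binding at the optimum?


1. 5
2. -56
3. C1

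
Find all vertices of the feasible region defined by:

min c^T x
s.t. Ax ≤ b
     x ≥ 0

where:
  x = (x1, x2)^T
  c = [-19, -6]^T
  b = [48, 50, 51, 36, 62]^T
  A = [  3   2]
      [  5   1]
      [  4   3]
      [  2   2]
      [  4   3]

(0, 0), (10, 0), (9, 5), (0, 17)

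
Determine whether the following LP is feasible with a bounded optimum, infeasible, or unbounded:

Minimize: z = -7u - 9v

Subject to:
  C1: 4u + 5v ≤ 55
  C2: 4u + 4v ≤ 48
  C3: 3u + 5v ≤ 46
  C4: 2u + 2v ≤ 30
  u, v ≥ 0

Feasible with a bounded optimal solution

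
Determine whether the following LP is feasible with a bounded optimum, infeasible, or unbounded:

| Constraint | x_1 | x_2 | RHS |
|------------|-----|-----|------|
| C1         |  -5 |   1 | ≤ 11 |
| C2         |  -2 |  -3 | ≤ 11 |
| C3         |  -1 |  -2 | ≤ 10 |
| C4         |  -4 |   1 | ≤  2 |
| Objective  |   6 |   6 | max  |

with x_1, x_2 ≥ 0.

Unbounded (objective can increase without bound)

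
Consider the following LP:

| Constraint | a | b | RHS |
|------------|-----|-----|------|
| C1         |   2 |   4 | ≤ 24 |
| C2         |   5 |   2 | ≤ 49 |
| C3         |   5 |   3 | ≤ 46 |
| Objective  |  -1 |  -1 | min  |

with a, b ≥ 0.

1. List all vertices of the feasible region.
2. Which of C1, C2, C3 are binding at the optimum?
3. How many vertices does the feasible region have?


1. (0, 0), (9.2, 0), (8, 2), (0, 6)
2. C1, C3
3. 4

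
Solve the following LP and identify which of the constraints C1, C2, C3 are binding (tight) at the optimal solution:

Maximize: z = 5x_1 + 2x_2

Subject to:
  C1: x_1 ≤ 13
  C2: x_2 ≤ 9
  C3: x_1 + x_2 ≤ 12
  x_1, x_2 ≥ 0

At x_1 = 12, x_2 = 0, compute slack b - a·x for each constraint:
  C1: 13 − 12 = 1  (slack)
  C2: 9 − 0 = 9  (slack)
  C3: 12 − 12 = 0  (binding)

Optimal: x_1 = 12, x_2 = 0
Binding: C3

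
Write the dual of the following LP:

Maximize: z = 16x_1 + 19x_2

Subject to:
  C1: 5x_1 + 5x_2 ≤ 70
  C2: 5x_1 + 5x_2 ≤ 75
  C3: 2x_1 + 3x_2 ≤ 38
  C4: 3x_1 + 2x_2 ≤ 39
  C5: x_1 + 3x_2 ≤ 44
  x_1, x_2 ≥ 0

Primal max cᵀx s.t. Ax ≤ b, x ≥ 0  →  Dual min bᵀy s.t. Aᵀy ≥ c, y ≥ 0.

Minimize: z = 70y1 + 75y2 + 38y3 + 39y4 + 44y5

Subject to:
  5y1 + 5y2 + 2y3 + 3y4 + y5 ≥ 16
  5y1 + 5y2 + 3y3 + 2y4 + 3y5 ≥ 19
  y1, y2, y3, y4, y5 ≥ 0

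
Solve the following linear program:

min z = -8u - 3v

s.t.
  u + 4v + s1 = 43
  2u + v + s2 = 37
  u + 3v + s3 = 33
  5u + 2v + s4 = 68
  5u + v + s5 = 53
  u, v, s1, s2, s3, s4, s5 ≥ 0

Evaluate the objective at each vertex of the feasible region:
  z(0, 0) = 0
  z(10.6, 0) = -84.8
  z(9, 8) = -96  ←
  z(3, 10) = -54
  z(0, 10.75) = -32.25
The minimum is at u = 9, v = 8.

u = 9, v = 8, z = -96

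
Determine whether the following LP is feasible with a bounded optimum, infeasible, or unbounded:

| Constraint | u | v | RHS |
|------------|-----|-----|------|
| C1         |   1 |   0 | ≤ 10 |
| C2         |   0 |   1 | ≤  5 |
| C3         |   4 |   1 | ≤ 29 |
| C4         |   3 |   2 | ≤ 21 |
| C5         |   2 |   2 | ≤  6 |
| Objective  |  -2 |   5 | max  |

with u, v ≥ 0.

Feasible with a bounded optimal solution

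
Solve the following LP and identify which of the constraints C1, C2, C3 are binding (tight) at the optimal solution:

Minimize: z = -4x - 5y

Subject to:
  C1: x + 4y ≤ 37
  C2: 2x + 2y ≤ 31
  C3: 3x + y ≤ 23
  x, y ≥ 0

At x = 5, y = 8, compute slack b - a·x for each constraint:
  C1: 37 − 37 = 0  (binding)
  C2: 31 − 26 = 5  (slack)
  C3: 23 − 23 = 0  (binding)

Optimal: x = 5, y = 8
Binding: C1, C3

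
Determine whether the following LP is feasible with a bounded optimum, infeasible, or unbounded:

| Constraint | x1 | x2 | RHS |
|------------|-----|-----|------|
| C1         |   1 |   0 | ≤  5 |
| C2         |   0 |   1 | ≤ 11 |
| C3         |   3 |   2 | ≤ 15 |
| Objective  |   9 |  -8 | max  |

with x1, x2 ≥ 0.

Feasible with a bounded optimal solution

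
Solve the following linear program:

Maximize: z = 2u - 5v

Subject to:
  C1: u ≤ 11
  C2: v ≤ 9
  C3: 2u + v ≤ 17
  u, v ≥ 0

Evaluate the objective at each vertex of the feasible region:
  z(0, 0) = 0
  z(8.5, 0) = 17  ←
  z(4, 9) = -37
  z(0, 9) = -45
The maximum is at u = 8.5, v = 0.

u = 8.5, v = 0, z = 17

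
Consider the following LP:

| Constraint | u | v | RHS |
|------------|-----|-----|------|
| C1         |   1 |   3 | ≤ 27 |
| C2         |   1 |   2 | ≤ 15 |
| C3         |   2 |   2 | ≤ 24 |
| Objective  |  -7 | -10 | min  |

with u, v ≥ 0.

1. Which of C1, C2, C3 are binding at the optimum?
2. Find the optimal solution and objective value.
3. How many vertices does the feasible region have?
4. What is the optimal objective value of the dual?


1. C2, C3
2. u = 9, v = 3, z = -93
3. 4
4. -93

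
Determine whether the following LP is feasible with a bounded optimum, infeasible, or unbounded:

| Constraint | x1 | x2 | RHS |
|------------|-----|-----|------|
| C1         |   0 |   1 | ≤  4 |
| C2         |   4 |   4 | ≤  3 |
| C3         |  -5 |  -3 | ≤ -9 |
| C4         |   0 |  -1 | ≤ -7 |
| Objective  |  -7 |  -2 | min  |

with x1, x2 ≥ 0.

Infeasible (no feasible solution exists)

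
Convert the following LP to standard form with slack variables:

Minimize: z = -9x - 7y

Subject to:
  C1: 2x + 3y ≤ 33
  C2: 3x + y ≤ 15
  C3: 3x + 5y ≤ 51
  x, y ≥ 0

min z = -9x - 7y

s.t.
  2x + 3y + s1 = 33
  3x + y + s2 = 15
  3x + 5y + s3 = 51
  x, y, s1, s2, s3 ≥ 0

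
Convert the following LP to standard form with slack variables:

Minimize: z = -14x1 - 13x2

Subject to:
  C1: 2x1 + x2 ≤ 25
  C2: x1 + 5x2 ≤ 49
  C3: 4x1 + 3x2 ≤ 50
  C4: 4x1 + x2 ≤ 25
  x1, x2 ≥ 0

min z = -14x1 - 13x2

s.t.
  2x1 + x2 + s1 = 25
  x1 + 5x2 + s2 = 49
  4x1 + 3x2 + s3 = 50
  4x1 + x2 + s4 = 25
  x1, x2, s1, s2, s3, s4 ≥ 0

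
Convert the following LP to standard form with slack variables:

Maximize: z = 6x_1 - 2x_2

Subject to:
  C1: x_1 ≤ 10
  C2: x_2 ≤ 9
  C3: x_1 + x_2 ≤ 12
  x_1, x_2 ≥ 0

max z = 6x_1 - 2x_2

s.t.
  x_1 + s1 = 10
  x_2 + s2 = 9
  x_1 + x_2 + s3 = 12
  x_1, x_2, s1, s2, s3 ≥ 0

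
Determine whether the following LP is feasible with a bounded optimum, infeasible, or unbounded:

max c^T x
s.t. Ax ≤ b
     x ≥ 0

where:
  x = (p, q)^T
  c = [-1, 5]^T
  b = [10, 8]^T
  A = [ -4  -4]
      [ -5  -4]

Unbounded (objective can increase without bound)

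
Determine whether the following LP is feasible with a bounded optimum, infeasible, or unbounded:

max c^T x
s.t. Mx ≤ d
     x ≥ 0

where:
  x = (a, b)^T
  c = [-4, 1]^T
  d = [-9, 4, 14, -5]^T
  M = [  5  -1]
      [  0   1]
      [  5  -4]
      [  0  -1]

Infeasible (no feasible solution exists)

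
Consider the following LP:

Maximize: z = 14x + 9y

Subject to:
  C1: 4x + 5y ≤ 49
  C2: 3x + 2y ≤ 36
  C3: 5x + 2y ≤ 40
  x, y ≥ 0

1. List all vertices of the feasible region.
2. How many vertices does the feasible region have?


1. (0, 0), (8, 0), (6, 5), (0, 9.8)
2. 4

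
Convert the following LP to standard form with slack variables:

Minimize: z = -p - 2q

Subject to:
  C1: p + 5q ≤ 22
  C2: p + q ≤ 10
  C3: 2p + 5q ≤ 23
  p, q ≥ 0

min z = -p - 2q

s.t.
  p + 5q + s1 = 22
  p + q + s2 = 10
  2p + 5q + s3 = 23
  p, q, s1, s2, s3 ≥ 0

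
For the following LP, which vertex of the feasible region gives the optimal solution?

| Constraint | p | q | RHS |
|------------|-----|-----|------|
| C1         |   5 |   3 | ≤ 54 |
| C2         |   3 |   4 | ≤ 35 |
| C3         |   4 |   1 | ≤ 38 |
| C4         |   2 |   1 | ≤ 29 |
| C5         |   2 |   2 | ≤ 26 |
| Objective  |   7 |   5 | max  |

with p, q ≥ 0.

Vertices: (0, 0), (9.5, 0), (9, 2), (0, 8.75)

Evaluate the objective at each vertex of the feasible region:
  z(0, 0) = 0
  z(9.5, 0) = 66.5
  z(9, 2) = 73  ←
  z(0, 8.75) = 43.75
The maximum is at p = 9, q = 2.

(9, 2)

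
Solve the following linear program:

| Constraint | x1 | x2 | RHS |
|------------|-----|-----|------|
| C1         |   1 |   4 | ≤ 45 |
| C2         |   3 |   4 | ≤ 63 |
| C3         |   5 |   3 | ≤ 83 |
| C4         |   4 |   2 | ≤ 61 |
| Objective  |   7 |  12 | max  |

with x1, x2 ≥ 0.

Evaluate the objective at each vertex of the feasible region:
  z(0, 0) = 0
  z(15.25, 0) = 106.8
  z(11.8, 6.9) = 165.4
  z(9, 9) = 171  ←
  z(0, 11.25) = 135
The maximum is at x1 = 9, x2 = 9.

x1 = 9, x2 = 9, z = 171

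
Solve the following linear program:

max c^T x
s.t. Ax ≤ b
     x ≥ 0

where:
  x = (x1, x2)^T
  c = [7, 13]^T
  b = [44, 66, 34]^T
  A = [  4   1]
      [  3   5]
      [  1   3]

Evaluate the objective at each vertex of the feasible region:
  z(0, 0) = 0
  z(11, 0) = 77
  z(9.059, 7.765) = 164.4
  z(7, 9) = 166  ←
  z(0, 11.33) = 147.3
The maximum is at x1 = 7, x2 = 9.

x1 = 7, x2 = 9, z = 166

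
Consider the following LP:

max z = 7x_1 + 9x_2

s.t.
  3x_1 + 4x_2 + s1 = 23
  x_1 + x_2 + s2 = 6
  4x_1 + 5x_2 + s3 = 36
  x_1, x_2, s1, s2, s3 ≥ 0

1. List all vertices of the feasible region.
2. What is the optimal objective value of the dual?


1. (0, 0), (6, 0), (1, 5), (0, 5.75)
2. 52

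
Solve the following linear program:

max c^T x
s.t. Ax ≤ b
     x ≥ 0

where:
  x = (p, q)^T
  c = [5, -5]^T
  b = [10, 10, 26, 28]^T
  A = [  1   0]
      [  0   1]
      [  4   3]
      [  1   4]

Evaluate the objective at each vertex of the feasible region:
  z(0, 0) = 0
  z(6.5, 0) = 32.5  ←
  z(1.538, 6.615) = -25.38
  z(0, 7) = -35
The maximum is at p = 6.5, q = 0.

p = 6.5, q = 0, z = 32.5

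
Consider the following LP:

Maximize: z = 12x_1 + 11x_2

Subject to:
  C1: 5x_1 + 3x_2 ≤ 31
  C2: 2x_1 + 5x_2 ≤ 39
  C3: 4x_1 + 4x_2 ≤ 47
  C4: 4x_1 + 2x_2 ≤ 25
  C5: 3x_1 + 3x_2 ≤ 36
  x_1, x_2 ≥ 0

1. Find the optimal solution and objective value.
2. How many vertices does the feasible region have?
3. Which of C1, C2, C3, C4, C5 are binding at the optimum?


1. x_1 = 2, x_2 = 7, z = 101
2. 4
3. C1, C2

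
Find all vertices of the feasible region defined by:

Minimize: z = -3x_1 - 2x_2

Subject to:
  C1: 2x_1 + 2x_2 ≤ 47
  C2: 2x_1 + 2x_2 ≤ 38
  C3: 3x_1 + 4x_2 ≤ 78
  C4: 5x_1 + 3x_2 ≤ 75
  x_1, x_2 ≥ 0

(0, 0), (15, 0), (9, 10), (0, 19)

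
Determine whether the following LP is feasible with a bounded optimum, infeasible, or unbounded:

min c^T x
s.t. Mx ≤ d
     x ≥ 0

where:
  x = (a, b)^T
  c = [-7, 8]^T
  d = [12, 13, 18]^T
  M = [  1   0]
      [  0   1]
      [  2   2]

Feasible with a bounded optimal solution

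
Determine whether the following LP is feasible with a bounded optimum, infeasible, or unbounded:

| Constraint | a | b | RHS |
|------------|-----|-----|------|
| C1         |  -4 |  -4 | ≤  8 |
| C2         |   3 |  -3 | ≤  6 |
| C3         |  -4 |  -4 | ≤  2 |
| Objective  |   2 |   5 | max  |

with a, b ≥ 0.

Unbounded (objective can increase without bound)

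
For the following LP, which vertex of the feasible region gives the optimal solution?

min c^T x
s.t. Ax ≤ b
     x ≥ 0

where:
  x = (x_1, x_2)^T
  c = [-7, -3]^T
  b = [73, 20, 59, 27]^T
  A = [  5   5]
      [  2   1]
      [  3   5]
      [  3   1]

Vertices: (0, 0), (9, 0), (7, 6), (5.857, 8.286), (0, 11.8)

Evaluate the objective at each vertex of the feasible region:
  z(0, 0) = 0
  z(9, 0) = -63
  z(7, 6) = -67  ←
  z(5.857, 8.286) = -65.86
  z(0, 11.8) = -35.4
The minimum is at x_1 = 7, x_2 = 6.

(7, 6)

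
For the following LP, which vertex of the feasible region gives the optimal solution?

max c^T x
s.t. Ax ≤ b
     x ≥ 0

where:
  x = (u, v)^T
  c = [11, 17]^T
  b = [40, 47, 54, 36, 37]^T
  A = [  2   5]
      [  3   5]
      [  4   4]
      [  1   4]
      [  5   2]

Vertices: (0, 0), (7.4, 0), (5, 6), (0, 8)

Evaluate the objective at each vertex of the feasible region:
  z(0, 0) = 0
  z(7.4, 0) = 81.4
  z(5, 6) = 157  ←
  z(0, 8) = 136
The maximum is at u = 5, v = 6.

(5, 6)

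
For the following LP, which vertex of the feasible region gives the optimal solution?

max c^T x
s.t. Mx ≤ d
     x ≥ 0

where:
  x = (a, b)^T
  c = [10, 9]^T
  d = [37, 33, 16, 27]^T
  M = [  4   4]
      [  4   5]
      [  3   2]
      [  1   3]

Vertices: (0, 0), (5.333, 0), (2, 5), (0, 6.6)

Evaluate the objective at each vertex of the feasible region:
  z(0, 0) = 0
  z(5.333, 0) = 53.33
  z(2, 5) = 65  ←
  z(0, 6.6) = 59.4
The maximum is at a = 2, b = 5.

(2, 5)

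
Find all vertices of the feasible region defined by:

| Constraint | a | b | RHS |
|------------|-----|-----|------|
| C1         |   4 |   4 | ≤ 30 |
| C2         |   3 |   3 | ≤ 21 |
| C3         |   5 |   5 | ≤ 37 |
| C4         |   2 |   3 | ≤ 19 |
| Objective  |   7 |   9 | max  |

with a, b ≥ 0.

(0, 0), (7, 0), (2, 5), (0, 6.333)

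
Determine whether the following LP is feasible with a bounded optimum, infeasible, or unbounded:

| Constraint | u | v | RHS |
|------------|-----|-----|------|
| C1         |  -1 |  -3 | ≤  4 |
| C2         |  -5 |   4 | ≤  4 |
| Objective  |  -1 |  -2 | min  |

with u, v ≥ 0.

Unbounded (objective can decrease without bound)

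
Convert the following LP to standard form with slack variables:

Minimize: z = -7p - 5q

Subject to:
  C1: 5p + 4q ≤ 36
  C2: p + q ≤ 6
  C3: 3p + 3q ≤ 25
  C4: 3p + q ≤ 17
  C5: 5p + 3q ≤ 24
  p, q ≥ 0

min z = -7p - 5q

s.t.
  5p + 4q + s1 = 36
  p + q + s2 = 6
  3p + 3q + s3 = 25
  3p + q + s4 = 17
  5p + 3q + s5 = 24
  p, q, s1, s2, s3, s4, s5 ≥ 0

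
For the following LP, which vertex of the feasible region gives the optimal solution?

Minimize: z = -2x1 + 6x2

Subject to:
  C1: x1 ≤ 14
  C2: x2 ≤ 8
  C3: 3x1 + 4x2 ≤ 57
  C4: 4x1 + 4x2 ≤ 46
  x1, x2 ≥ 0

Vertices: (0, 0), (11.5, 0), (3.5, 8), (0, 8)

Evaluate the objective at each vertex of the feasible region:
  z(0, 0) = 0
  z(11.5, 0) = -23  ←
  z(3.5, 8) = 41
  z(0, 8) = 48
The minimum is at x1 = 11.5, x2 = 0.

(11.5, 0)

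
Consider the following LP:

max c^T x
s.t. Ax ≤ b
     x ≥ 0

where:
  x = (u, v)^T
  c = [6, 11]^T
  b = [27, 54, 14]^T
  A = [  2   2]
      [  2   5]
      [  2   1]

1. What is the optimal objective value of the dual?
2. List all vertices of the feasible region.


1. 122
2. (0, 0), (7, 0), (2, 10), (0, 10.8)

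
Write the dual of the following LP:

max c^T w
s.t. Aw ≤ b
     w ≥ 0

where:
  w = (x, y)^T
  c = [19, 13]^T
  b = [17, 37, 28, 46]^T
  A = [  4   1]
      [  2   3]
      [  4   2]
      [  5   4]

Primal max cᵀx s.t. Ax ≤ b, x ≥ 0  →  Dual min bᵀy s.t. Aᵀy ≥ c, y ≥ 0.

Minimize: z = 17y1 + 37y2 + 28y3 + 46y4

Subject to:
  4y1 + 2y2 + 4y3 + 5y4 ≥ 19
  y1 + 3y2 + 2y3 + 4y4 ≥ 13
  y1, y2, y3, y4 ≥ 0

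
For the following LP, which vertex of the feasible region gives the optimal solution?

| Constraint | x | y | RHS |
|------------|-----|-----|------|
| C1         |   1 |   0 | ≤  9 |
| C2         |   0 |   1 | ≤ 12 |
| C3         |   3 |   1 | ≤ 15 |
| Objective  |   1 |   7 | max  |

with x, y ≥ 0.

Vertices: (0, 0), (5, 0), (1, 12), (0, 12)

Evaluate the objective at each vertex of the feasible region:
  z(0, 0) = 0
  z(5, 0) = 5
  z(1, 12) = 85  ←
  z(0, 12) = 84
The maximum is at x = 1, y = 12.

(1, 12)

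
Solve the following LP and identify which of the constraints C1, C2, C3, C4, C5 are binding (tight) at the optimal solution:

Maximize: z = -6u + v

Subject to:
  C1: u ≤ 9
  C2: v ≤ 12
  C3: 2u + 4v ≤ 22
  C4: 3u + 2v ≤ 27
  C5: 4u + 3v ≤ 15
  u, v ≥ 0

At u = 0, v = 5, compute slack b - a·x for each constraint:
  C1: 9 − 0 = 9  (slack)
  C2: 12 − 5 = 7  (slack)
  C3: 22 − 20 = 2  (slack)
  C4: 27 − 10 = 17  (slack)
  C5: 15 − 15 = 0  (binding)

Optimal: u = 0, v = 5
Binding: C5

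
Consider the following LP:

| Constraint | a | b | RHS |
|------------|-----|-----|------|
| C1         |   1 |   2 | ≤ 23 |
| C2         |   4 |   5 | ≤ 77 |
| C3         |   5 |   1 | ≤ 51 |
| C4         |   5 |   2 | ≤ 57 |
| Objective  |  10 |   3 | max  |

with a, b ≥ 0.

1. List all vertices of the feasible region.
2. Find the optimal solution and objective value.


1. (0, 0), (10.2, 0), (9, 6), (8.5, 7.25), (0, 11.5)
2. a = 9, b = 6, z = 108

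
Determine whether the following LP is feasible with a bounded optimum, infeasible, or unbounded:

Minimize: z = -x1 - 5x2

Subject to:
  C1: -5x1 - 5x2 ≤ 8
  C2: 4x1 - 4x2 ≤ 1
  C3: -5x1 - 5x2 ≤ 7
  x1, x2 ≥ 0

Unbounded (objective can decrease without bound)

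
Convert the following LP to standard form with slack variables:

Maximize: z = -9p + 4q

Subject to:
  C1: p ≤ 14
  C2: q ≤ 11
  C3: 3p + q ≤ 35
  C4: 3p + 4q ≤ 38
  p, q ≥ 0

max z = -9p + 4q

s.t.
  p + s1 = 14
  q + s2 = 11
  3p + q + s3 = 35
  3p + 4q + s4 = 38
  p, q, s1, s2, s3, s4 ≥ 0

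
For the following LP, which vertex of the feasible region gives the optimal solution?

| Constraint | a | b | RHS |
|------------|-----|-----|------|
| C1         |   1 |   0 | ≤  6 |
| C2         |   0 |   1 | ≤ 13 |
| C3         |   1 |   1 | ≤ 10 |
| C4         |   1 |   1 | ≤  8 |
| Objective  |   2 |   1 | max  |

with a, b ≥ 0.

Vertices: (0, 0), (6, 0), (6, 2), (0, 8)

Evaluate the objective at each vertex of the feasible region:
  z(0, 0) = 0
  z(6, 0) = 12
  z(6, 2) = 14  ←
  z(0, 8) = 8
The maximum is at a = 6, b = 2.

(6, 2)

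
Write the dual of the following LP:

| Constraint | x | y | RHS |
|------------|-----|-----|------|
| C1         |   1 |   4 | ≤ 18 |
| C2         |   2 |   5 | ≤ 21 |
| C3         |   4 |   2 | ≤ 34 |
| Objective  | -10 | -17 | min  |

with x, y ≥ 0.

Primal min cᵀx s.t. Ax ≤ b, x ≥ 0  →  Dual max −bᵀy s.t. Aᵀy ≥ −c, y ≥ 0.

Maximize: z = -18y1 - 21y2 - 34y3

Subject to:
  y1 + 2y2 + 4y3 ≥ 10
  4y1 + 5y2 + 2y3 ≥ 17
  y1, y2, y3 ≥ 0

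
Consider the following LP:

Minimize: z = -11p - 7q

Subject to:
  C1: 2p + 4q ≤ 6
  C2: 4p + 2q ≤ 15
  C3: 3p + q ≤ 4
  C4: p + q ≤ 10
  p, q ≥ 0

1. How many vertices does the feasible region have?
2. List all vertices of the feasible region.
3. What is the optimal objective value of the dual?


1. 4
2. (0, 0), (1.333, 0), (1, 1), (0, 1.5)
3. -18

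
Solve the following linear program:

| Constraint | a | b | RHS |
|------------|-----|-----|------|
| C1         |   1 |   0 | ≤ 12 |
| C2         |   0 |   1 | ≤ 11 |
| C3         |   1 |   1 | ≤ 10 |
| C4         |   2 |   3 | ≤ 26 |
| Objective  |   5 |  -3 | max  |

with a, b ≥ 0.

Evaluate the objective at each vertex of the feasible region:
  z(0, 0) = 0
  z(10, 0) = 50  ←
  z(4, 6) = 2
  z(0, 8.667) = -26
The maximum is at a = 10, b = 0.

a = 10, b = 0, z = 50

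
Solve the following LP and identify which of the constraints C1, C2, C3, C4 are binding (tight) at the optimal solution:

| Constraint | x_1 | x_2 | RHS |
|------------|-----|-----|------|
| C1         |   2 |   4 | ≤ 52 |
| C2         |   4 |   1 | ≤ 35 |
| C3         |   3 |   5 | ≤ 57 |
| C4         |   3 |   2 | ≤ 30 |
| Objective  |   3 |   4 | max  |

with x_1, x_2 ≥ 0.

At x_1 = 4, x_2 = 9, compute slack b - a·x for each constraint:
  C1: 52 − 44 = 8  (slack)
  C2: 35 − 25 = 10  (slack)
  C3: 57 − 57 = 0  (binding)
  C4: 30 − 30 = 0  (binding)

Optimal: x_1 = 4, x_2 = 9
Binding: C3, C4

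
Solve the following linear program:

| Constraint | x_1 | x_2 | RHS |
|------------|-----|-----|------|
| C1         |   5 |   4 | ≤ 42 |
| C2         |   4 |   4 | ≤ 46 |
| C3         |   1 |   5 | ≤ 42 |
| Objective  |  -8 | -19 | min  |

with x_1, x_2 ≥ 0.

Evaluate the objective at each vertex of the feasible region:
  z(0, 0) = 0
  z(8.4, 0) = -67.2
  z(2, 8) = -168  ←
  z(0, 8.4) = -159.6
The minimum is at x_1 = 2, x_2 = 8.

x_1 = 2, x_2 = 8, z = -168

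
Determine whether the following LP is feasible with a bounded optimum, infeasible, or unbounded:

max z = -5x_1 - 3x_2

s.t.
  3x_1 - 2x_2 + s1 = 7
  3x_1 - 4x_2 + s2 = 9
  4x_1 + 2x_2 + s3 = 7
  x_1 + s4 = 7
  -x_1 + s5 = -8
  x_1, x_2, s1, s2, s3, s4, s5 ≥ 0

Infeasible (no feasible solution exists)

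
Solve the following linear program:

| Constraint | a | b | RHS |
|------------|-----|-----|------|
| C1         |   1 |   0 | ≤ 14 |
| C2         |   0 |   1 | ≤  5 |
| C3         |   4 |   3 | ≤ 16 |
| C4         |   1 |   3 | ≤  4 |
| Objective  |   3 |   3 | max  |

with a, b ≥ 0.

Evaluate the objective at each vertex of the feasible region:
  z(0, 0) = 0
  z(4, 0) = 12  ←
  z(0, 1.333) = 4
The maximum is at a = 4, b = 0.

a = 4, b = 0, z = 12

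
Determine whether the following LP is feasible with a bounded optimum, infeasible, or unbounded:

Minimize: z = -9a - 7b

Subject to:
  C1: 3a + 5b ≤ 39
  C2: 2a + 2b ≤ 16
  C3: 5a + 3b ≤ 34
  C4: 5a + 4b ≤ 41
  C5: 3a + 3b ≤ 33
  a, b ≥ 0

Feasible with a bounded optimal solution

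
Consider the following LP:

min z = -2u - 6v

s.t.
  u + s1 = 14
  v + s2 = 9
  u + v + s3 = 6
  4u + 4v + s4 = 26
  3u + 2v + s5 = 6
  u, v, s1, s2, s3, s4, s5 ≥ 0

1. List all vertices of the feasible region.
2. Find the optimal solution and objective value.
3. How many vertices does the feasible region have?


1. (0, 0), (2, 0), (0, 3)
2. u = 0, v = 3, z = -18
3. 3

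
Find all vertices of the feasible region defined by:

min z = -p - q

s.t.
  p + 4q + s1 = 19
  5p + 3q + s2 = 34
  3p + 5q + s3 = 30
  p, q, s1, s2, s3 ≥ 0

(0, 0), (6.8, 0), (5, 3), (3.571, 3.857), (0, 4.75)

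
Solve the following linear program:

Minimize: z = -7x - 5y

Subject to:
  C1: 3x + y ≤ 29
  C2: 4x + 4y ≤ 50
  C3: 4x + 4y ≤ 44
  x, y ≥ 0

Evaluate the objective at each vertex of the feasible region:
  z(0, 0) = 0
  z(9.667, 0) = -67.67
  z(9, 2) = -73  ←
  z(0, 11) = -55
The minimum is at x = 9, y = 2.

x = 9, y = 2, z = -73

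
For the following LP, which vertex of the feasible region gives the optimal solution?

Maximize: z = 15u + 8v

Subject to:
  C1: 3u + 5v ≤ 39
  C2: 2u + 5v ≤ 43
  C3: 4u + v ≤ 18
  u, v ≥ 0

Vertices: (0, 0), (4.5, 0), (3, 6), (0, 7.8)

Evaluate the objective at each vertex of the feasible region:
  z(0, 0) = 0
  z(4.5, 0) = 67.5
  z(3, 6) = 93  ←
  z(0, 7.8) = 62.4
The maximum is at u = 3, v = 6.

(3, 6)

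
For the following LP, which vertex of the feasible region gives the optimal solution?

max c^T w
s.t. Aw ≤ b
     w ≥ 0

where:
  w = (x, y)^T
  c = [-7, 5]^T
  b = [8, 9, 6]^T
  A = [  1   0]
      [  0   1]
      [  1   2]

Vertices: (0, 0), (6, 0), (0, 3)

Evaluate the objective at each vertex of the feasible region:
  z(0, 0) = 0
  z(6, 0) = -42
  z(0, 3) = 15  ←
The maximum is at x = 0, y = 3.

(0, 3)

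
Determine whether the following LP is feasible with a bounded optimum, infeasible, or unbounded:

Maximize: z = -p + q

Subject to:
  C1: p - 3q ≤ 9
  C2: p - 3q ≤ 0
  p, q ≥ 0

Unbounded (objective can increase without bound)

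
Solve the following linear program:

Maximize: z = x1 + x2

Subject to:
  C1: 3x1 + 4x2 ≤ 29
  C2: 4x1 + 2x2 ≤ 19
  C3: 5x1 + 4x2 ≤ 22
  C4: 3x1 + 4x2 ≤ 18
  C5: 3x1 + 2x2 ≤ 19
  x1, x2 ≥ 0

Evaluate the objective at each vertex of the feasible region:
  z(0, 0) = 0
  z(4.4, 0) = 4.4
  z(2, 3) = 5  ←
  z(0, 4.5) = 4.5
The maximum is at x1 = 2, x2 = 3.

x1 = 2, x2 = 3, z = 5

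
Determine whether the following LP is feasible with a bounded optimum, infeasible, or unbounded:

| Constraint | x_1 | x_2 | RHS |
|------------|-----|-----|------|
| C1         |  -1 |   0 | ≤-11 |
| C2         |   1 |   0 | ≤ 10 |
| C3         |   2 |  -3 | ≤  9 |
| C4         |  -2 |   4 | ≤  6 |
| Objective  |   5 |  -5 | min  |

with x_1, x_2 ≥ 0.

Infeasible (no feasible solution exists)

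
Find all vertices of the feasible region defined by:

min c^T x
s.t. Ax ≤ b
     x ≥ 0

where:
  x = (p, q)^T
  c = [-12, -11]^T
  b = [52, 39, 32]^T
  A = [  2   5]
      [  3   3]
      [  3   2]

(0, 0), (10.67, 0), (6, 7), (4.333, 8.667), (0, 10.4)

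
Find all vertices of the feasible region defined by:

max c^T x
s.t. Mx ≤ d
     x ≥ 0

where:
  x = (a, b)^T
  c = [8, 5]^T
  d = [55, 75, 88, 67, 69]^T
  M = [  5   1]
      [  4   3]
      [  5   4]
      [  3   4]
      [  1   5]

(0, 0), (11, 0), (9, 10), (5.364, 12.73), (0, 13.8)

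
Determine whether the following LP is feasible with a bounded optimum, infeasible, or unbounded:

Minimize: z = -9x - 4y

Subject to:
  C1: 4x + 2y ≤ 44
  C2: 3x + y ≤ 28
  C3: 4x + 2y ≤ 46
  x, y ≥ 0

Feasible with a bounded optimal solution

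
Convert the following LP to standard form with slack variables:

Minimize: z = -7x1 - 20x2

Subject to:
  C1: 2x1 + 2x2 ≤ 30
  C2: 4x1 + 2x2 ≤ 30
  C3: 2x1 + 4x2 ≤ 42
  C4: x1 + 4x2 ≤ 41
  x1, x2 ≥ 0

min z = -7x1 - 20x2

s.t.
  2x1 + 2x2 + s1 = 30
  4x1 + 2x2 + s2 = 30
  2x1 + 4x2 + s3 = 42
  x1 + 4x2 + s4 = 41
  x1, x2, s1, s2, s3, s4 ≥ 0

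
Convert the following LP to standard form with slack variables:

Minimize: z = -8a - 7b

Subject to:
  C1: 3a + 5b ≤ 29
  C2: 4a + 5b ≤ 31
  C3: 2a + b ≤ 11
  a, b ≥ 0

min z = -8a - 7b

s.t.
  3a + 5b + s1 = 29
  4a + 5b + s2 = 31
  2a + b + s3 = 11
  a, b, s1, s2, s3 ≥ 0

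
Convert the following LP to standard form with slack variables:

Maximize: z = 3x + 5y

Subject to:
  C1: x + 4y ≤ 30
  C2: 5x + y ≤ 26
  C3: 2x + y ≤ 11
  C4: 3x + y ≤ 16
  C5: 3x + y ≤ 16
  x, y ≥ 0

max z = 3x + 5y

s.t.
  x + 4y + s1 = 30
  5x + y + s2 = 26
  2x + y + s3 = 11
  3x + y + s4 = 16
  3x + y + s5 = 16
  x, y, s1, s2, s3, s4, s5 ≥ 0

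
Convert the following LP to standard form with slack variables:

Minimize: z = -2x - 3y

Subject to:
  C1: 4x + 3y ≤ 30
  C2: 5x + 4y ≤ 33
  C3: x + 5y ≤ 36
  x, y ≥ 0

min z = -2x - 3y

s.t.
  4x + 3y + s1 = 30
  5x + 4y + s2 = 33
  x + 5y + s3 = 36
  x, y, s1, s2, s3 ≥ 0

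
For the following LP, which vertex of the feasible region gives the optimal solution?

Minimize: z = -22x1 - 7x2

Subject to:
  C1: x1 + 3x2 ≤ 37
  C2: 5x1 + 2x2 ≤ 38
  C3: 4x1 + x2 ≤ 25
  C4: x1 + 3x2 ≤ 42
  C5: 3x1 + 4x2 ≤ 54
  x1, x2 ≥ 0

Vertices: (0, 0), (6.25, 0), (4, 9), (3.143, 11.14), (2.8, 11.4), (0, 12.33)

Evaluate the objective at each vertex of the feasible region:
  z(0, 0) = 0
  z(6.25, 0) = -137.5
  z(4, 9) = -151  ←
  z(3.143, 11.14) = -147.1
  z(2.8, 11.4) = -141.4
  z(0, 12.33) = -86.33
The minimum is at x1 = 4, x2 = 9.

(4, 9)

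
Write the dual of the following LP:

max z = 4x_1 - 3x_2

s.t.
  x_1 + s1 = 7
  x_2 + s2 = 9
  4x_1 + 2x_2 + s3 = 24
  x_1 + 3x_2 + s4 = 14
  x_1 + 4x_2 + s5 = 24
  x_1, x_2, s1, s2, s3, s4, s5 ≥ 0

Primal max cᵀx s.t. Ax ≤ b, x ≥ 0  →  Dual min bᵀy s.t. Aᵀy ≥ c, y ≥ 0.

Minimize: z = 7y1 + 9y2 + 24y3 + 14y4 + 24y5

Subject to:
  y1 + 4y3 + y4 + y5 ≥ 4
  y2 + 2y3 + 3y4 + 4y5 ≥ -3
  y1, y2, y3, y4, y5 ≥ 0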